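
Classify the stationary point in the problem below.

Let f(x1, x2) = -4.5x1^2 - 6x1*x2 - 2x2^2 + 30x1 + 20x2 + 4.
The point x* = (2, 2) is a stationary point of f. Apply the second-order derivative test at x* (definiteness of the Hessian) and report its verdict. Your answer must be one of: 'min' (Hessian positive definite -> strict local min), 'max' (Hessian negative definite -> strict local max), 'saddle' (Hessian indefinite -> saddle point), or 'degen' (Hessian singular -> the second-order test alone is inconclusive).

Compute the Hessian H = grad^2 f:
  H = [[-9, -6], [-6, -4]]
Verify stationarity: grad f(x*) = H x* + g = (0, 0).
Eigenvalues of H: -13, 0.
H has a zero eigenvalue (singular; negative semidefinite but not definite), so H is neither positive definite, negative definite, nor indefinite. The second-order test alone is inconclusive -> degen.
(Indeed, f is constant along the null direction of H through x*, so x* is not a strict local extremum.)

degen


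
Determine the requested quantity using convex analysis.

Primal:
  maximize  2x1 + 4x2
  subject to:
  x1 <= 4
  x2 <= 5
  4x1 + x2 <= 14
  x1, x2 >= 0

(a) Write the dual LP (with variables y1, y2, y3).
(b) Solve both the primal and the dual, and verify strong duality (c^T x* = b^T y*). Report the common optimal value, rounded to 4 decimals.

The standard primal-dual pair for 'max c^T x s.t. A x <= b, x >= 0' is:
  Dual:  min b^T y  s.t.  A^T y >= c,  y >= 0.

So the dual LP is:
  minimize  4y1 + 5y2 + 14y3
  subject to:
    y1 + 4y3 >= 2
    y2 + y3 >= 4
    y1, y2, y3 >= 0

Solving the primal: x* = (2.25, 5).
  primal value c^T x* = 24.5.
Solving the dual: y* = (0, 3.5, 0.5).
  dual value b^T y* = 24.5.
Strong duality: c^T x* = b^T y*. Confirmed.

24.5


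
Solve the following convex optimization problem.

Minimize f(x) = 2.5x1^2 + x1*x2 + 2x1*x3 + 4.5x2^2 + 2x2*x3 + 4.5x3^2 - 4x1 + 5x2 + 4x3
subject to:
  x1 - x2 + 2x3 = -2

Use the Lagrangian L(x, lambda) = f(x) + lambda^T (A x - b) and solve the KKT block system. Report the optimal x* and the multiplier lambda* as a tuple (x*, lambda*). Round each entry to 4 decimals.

Form the Lagrangian:
  L(x, lambda) = (1/2) x^T Q x + c^T x + lambda^T (A x - b)
Stationarity (grad_x L = 0): Q x + c + A^T lambda = 0.
Primal feasibility: A x = b.

This gives the KKT block system:
  [ Q   A^T ] [ x     ]   [-c ]
  [ A    0  ] [ lambda ] = [ b ]

Solving the linear system:
  x*      = (0.6728, 0.0257, -1.3235)
  lambda* = (3.2574)
  f(x*)   = -0.671

x* = (0.6728, 0.0257, -1.3235), lambda* = (3.2574)


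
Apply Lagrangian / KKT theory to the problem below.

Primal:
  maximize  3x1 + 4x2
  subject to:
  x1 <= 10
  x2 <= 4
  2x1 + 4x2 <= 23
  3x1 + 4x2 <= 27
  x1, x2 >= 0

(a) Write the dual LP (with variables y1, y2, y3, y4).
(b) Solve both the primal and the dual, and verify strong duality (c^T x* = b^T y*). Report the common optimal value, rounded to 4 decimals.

The standard primal-dual pair for 'max c^T x s.t. A x <= b, x >= 0' is:
  Dual:  min b^T y  s.t.  A^T y >= c,  y >= 0.

So the dual LP is:
  minimize  10y1 + 4y2 + 23y3 + 27y4
  subject to:
    y1 + 2y3 + 3y4 >= 3
    y2 + 4y3 + 4y4 >= 4
    y1, y2, y3, y4 >= 0

Solving the primal: x* = (9, 0).
  primal value c^T x* = 27.
Solving the dual: y* = (0, 0, 0, 1).
  dual value b^T y* = 27.
Strong duality: c^T x* = b^T y*. Confirmed.

27


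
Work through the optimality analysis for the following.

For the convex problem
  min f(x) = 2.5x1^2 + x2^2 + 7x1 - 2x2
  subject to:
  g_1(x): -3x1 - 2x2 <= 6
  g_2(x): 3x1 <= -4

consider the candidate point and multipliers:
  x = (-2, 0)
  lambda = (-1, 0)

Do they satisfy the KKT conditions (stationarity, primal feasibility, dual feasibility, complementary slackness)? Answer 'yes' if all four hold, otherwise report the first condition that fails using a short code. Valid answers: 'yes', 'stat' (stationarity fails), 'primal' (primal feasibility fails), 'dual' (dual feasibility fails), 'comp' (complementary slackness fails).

Gradient of f: grad f(x) = Q x + c = (-3, -2)
Constraint values g_i(x) = a_i^T x - b_i:
  g_1((-2, 0)) = 0
  g_2((-2, 0)) = -2
Stationarity residual: grad f(x) + sum_i lambda_i a_i = (0, 0)
  -> stationarity OK
Primal feasibility (all g_i <= 0): OK
Dual feasibility (all lambda_i >= 0): FAILS
Complementary slackness (lambda_i * g_i(x) = 0 for all i): OK

Verdict: the first failing condition is dual_feasibility -> dual.

dual


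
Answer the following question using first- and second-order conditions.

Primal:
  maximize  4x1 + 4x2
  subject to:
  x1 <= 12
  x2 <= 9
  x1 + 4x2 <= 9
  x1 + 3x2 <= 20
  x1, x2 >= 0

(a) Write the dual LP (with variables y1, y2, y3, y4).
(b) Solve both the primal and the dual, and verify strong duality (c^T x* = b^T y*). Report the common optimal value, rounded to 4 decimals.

The standard primal-dual pair for 'max c^T x s.t. A x <= b, x >= 0' is:
  Dual:  min b^T y  s.t.  A^T y >= c,  y >= 0.

So the dual LP is:
  minimize  12y1 + 9y2 + 9y3 + 20y4
  subject to:
    y1 + y3 + y4 >= 4
    y2 + 4y3 + 3y4 >= 4
    y1, y2, y3, y4 >= 0

Solving the primal: x* = (9, 0).
  primal value c^T x* = 36.
Solving the dual: y* = (0, 0, 4, 0).
  dual value b^T y* = 36.
Strong duality: c^T x* = b^T y*. Confirmed.

36


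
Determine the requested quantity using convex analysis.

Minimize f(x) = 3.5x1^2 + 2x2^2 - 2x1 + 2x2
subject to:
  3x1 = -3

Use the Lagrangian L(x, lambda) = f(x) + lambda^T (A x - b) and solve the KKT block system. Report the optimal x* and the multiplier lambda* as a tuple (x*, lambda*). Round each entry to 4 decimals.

Form the Lagrangian:
  L(x, lambda) = (1/2) x^T Q x + c^T x + lambda^T (A x - b)
Stationarity (grad_x L = 0): Q x + c + A^T lambda = 0.
Primal feasibility: A x = b.

This gives the KKT block system:
  [ Q   A^T ] [ x     ]   [-c ]
  [ A    0  ] [ lambda ] = [ b ]

Solving the linear system:
  x*      = (-1, -0.5)
  lambda* = (3)
  f(x*)   = 5

x* = (-1, -0.5), lambda* = (3)


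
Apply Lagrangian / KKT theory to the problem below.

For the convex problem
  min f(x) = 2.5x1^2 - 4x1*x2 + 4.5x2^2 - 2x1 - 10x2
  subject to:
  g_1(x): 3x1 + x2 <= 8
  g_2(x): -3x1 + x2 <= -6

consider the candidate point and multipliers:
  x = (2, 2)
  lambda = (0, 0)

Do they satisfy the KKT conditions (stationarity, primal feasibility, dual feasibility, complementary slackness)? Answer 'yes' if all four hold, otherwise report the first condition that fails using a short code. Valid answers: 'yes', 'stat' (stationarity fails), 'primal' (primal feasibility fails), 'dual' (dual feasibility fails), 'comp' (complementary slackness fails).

Gradient of f: grad f(x) = Q x + c = (0, 0)
Constraint values g_i(x) = a_i^T x - b_i:
  g_1((2, 2)) = 0
  g_2((2, 2)) = 2
Stationarity residual: grad f(x) + sum_i lambda_i a_i = (0, 0)
  -> stationarity OK
Primal feasibility (all g_i <= 0): FAILS
Dual feasibility (all lambda_i >= 0): OK
Complementary slackness (lambda_i * g_i(x) = 0 for all i): OK

Verdict: the first failing condition is primal_feasibility -> primal.

primal


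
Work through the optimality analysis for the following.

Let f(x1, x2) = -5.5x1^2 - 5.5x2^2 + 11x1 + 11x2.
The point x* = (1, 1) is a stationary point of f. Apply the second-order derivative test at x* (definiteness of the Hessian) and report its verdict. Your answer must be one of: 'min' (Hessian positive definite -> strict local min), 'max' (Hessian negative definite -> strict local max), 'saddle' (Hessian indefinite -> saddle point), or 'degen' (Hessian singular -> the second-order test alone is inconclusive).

Compute the Hessian H = grad^2 f:
  H = [[-11, 0], [0, -11]]
Verify stationarity: grad f(x*) = H x* + g = (0, 0).
Eigenvalues of H: -11, -11.
Both eigenvalues < 0, so H is negative definite -> x* is a strict local max.

max


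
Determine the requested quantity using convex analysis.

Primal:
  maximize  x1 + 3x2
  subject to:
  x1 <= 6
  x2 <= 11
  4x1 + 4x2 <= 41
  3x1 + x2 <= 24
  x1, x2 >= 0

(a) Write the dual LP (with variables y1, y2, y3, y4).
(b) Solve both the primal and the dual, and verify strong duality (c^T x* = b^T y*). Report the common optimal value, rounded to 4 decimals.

The standard primal-dual pair for 'max c^T x s.t. A x <= b, x >= 0' is:
  Dual:  min b^T y  s.t.  A^T y >= c,  y >= 0.

So the dual LP is:
  minimize  6y1 + 11y2 + 41y3 + 24y4
  subject to:
    y1 + 4y3 + 3y4 >= 1
    y2 + 4y3 + y4 >= 3
    y1, y2, y3, y4 >= 0

Solving the primal: x* = (0, 10.25).
  primal value c^T x* = 30.75.
Solving the dual: y* = (0, 0, 0.75, 0).
  dual value b^T y* = 30.75.
Strong duality: c^T x* = b^T y*. Confirmed.

30.75


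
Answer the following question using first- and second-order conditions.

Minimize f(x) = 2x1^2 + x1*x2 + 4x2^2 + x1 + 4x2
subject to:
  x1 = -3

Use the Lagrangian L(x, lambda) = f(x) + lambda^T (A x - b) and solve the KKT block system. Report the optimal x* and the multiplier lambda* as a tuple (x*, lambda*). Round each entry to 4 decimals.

Form the Lagrangian:
  L(x, lambda) = (1/2) x^T Q x + c^T x + lambda^T (A x - b)
Stationarity (grad_x L = 0): Q x + c + A^T lambda = 0.
Primal feasibility: A x = b.

This gives the KKT block system:
  [ Q   A^T ] [ x     ]   [-c ]
  [ A    0  ] [ lambda ] = [ b ]

Solving the linear system:
  x*      = (-3, -0.125)
  lambda* = (11.125)
  f(x*)   = 14.9375

x* = (-3, -0.125), lambda* = (11.125)


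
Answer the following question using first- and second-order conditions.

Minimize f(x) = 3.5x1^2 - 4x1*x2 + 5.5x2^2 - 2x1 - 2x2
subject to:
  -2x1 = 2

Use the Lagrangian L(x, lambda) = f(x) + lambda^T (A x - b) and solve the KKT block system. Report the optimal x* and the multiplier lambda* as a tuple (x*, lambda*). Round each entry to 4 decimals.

Form the Lagrangian:
  L(x, lambda) = (1/2) x^T Q x + c^T x + lambda^T (A x - b)
Stationarity (grad_x L = 0): Q x + c + A^T lambda = 0.
Primal feasibility: A x = b.

This gives the KKT block system:
  [ Q   A^T ] [ x     ]   [-c ]
  [ A    0  ] [ lambda ] = [ b ]

Solving the linear system:
  x*      = (-1, -0.1818)
  lambda* = (-4.1364)
  f(x*)   = 5.3182

x* = (-1, -0.1818), lambda* = (-4.1364)


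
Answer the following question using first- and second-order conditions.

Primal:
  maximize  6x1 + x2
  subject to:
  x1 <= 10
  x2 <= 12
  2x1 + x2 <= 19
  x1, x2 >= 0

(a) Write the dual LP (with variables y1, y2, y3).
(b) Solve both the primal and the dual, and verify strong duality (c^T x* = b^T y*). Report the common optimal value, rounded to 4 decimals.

The standard primal-dual pair for 'max c^T x s.t. A x <= b, x >= 0' is:
  Dual:  min b^T y  s.t.  A^T y >= c,  y >= 0.

So the dual LP is:
  minimize  10y1 + 12y2 + 19y3
  subject to:
    y1 + 2y3 >= 6
    y2 + y3 >= 1
    y1, y2, y3 >= 0

Solving the primal: x* = (9.5, 0).
  primal value c^T x* = 57.
Solving the dual: y* = (0, 0, 3).
  dual value b^T y* = 57.
Strong duality: c^T x* = b^T y*. Confirmed.

57


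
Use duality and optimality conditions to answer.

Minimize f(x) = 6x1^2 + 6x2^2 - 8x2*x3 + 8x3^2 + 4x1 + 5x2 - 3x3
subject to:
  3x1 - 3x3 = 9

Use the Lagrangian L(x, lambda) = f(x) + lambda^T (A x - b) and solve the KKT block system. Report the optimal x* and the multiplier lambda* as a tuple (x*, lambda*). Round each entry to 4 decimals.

Form the Lagrangian:
  L(x, lambda) = (1/2) x^T Q x + c^T x + lambda^T (A x - b)
Stationarity (grad_x L = 0): Q x + c + A^T lambda = 0.
Primal feasibility: A x = b.

This gives the KKT block system:
  [ Q   A^T ] [ x     ]   [-c ]
  [ A    0  ] [ lambda ] = [ b ]

Solving the linear system:
  x*      = (1.2206, -1.6029, -1.7794)
  lambda* = (-6.2157)
  f(x*)   = 29.0735

x* = (1.2206, -1.6029, -1.7794), lambda* = (-6.2157)


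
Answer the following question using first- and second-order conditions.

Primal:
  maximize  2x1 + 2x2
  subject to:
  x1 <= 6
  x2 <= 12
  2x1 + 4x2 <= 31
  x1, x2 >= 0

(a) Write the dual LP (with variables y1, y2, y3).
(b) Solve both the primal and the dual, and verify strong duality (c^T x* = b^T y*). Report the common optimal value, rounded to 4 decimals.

The standard primal-dual pair for 'max c^T x s.t. A x <= b, x >= 0' is:
  Dual:  min b^T y  s.t.  A^T y >= c,  y >= 0.

So the dual LP is:
  minimize  6y1 + 12y2 + 31y3
  subject to:
    y1 + 2y3 >= 2
    y2 + 4y3 >= 2
    y1, y2, y3 >= 0

Solving the primal: x* = (6, 4.75).
  primal value c^T x* = 21.5.
Solving the dual: y* = (1, 0, 0.5).
  dual value b^T y* = 21.5.
Strong duality: c^T x* = b^T y*. Confirmed.

21.5


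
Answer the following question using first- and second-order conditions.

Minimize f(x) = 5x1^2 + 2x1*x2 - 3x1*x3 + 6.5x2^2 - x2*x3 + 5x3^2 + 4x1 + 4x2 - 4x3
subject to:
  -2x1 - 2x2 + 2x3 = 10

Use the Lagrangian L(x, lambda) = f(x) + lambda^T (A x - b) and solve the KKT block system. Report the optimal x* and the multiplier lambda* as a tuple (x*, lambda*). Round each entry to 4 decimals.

Form the Lagrangian:
  L(x, lambda) = (1/2) x^T Q x + c^T x + lambda^T (A x - b)
Stationarity (grad_x L = 0): Q x + c + A^T lambda = 0.
Primal feasibility: A x = b.

This gives the KKT block system:
  [ Q   A^T ] [ x     ]   [-c ]
  [ A    0  ] [ lambda ] = [ b ]

Solving the linear system:
  x*      = (-1.6304, -1.5217, 1.8478)
  lambda* = (-10.4457)
  f(x*)   = 42.2283

x* = (-1.6304, -1.5217, 1.8478), lambda* = (-10.4457)


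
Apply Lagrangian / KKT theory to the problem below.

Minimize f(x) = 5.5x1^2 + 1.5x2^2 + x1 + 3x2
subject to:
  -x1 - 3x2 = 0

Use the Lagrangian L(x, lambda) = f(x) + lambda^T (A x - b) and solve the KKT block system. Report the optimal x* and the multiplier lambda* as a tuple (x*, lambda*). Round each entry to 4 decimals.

Form the Lagrangian:
  L(x, lambda) = (1/2) x^T Q x + c^T x + lambda^T (A x - b)
Stationarity (grad_x L = 0): Q x + c + A^T lambda = 0.
Primal feasibility: A x = b.

This gives the KKT block system:
  [ Q   A^T ] [ x     ]   [-c ]
  [ A    0  ] [ lambda ] = [ b ]

Solving the linear system:
  x*      = (0, 0)
  lambda* = (1)
  f(x*)   = 0

x* = (0, 0), lambda* = (1)


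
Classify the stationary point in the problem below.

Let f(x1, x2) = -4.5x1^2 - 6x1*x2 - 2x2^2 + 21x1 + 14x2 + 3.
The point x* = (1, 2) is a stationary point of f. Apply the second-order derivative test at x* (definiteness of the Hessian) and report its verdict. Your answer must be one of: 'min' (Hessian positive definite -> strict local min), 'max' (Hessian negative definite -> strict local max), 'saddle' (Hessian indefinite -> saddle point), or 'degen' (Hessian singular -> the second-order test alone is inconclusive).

Compute the Hessian H = grad^2 f:
  H = [[-9, -6], [-6, -4]]
Verify stationarity: grad f(x*) = H x* + g = (0, 0).
Eigenvalues of H: -13, 0.
H has a zero eigenvalue (singular; negative semidefinite but not definite), so H is neither positive definite, negative definite, nor indefinite. The second-order test alone is inconclusive -> degen.
(Indeed, f is constant along the null direction of H through x*, so x* is not a strict local extremum.)

degen


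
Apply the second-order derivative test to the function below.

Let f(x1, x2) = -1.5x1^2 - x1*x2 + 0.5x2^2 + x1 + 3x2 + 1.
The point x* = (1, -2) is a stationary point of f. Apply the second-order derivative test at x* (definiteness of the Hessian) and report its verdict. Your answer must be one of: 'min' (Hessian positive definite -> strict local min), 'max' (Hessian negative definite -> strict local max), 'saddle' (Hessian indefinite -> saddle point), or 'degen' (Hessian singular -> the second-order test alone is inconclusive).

Compute the Hessian H = grad^2 f:
  H = [[-3, -1], [-1, 1]]
Verify stationarity: grad f(x*) = H x* + g = (0, 0).
Eigenvalues of H: -3.2361, 1.2361.
Eigenvalues have mixed signs, so H is indefinite -> x* is a saddle point.

saddle


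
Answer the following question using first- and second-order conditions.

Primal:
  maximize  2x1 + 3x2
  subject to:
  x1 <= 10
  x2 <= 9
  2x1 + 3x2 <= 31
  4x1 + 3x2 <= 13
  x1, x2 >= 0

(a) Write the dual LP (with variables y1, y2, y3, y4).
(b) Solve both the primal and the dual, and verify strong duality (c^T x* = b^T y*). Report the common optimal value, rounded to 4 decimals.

The standard primal-dual pair for 'max c^T x s.t. A x <= b, x >= 0' is:
  Dual:  min b^T y  s.t.  A^T y >= c,  y >= 0.

So the dual LP is:
  minimize  10y1 + 9y2 + 31y3 + 13y4
  subject to:
    y1 + 2y3 + 4y4 >= 2
    y2 + 3y3 + 3y4 >= 3
    y1, y2, y3, y4 >= 0

Solving the primal: x* = (0, 4.3333).
  primal value c^T x* = 13.
Solving the dual: y* = (0, 0, 0, 1).
  dual value b^T y* = 13.
Strong duality: c^T x* = b^T y*. Confirmed.

13


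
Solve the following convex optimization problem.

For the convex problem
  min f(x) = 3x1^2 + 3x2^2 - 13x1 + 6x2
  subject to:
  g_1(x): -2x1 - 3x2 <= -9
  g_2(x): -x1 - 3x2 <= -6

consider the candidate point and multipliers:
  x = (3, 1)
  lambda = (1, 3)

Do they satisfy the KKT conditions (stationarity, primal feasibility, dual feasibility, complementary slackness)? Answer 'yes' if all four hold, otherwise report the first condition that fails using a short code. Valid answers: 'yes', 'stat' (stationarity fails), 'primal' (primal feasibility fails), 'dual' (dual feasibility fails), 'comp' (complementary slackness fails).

Gradient of f: grad f(x) = Q x + c = (5, 12)
Constraint values g_i(x) = a_i^T x - b_i:
  g_1((3, 1)) = 0
  g_2((3, 1)) = 0
Stationarity residual: grad f(x) + sum_i lambda_i a_i = (0, 0)
  -> stationarity OK
Primal feasibility (all g_i <= 0): OK
Dual feasibility (all lambda_i >= 0): OK
Complementary slackness (lambda_i * g_i(x) = 0 for all i): OK

Verdict: yes, KKT holds.

yes


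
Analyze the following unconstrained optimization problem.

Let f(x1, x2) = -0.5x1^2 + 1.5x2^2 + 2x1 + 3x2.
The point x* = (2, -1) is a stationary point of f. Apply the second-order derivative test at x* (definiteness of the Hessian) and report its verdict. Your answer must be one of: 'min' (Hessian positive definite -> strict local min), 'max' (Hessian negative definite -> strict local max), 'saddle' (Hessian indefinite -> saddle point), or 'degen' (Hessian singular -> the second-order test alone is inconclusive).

Compute the Hessian H = grad^2 f:
  H = [[-1, 0], [0, 3]]
Verify stationarity: grad f(x*) = H x* + g = (0, 0).
Eigenvalues of H: -1, 3.
Eigenvalues have mixed signs, so H is indefinite -> x* is a saddle point.

saddle


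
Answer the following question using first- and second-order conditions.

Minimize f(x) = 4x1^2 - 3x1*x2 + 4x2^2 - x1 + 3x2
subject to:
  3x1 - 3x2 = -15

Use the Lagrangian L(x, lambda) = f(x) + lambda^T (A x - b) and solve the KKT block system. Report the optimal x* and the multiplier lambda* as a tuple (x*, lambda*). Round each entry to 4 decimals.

Form the Lagrangian:
  L(x, lambda) = (1/2) x^T Q x + c^T x + lambda^T (A x - b)
Stationarity (grad_x L = 0): Q x + c + A^T lambda = 0.
Primal feasibility: A x = b.

This gives the KKT block system:
  [ Q   A^T ] [ x     ]   [-c ]
  [ A    0  ] [ lambda ] = [ b ]

Solving the linear system:
  x*      = (-2.7, 2.3)
  lambda* = (9.8333)
  f(x*)   = 78.55

x* = (-2.7, 2.3), lambda* = (9.8333)


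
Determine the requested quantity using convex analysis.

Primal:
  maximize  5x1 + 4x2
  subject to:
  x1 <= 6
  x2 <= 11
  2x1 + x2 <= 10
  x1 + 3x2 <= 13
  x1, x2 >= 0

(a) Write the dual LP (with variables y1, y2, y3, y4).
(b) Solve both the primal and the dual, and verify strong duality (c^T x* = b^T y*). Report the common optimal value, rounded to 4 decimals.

The standard primal-dual pair for 'max c^T x s.t. A x <= b, x >= 0' is:
  Dual:  min b^T y  s.t.  A^T y >= c,  y >= 0.

So the dual LP is:
  minimize  6y1 + 11y2 + 10y3 + 13y4
  subject to:
    y1 + 2y3 + y4 >= 5
    y2 + y3 + 3y4 >= 4
    y1, y2, y3, y4 >= 0

Solving the primal: x* = (3.4, 3.2).
  primal value c^T x* = 29.8.
Solving the dual: y* = (0, 0, 2.2, 0.6).
  dual value b^T y* = 29.8.
Strong duality: c^T x* = b^T y*. Confirmed.

29.8


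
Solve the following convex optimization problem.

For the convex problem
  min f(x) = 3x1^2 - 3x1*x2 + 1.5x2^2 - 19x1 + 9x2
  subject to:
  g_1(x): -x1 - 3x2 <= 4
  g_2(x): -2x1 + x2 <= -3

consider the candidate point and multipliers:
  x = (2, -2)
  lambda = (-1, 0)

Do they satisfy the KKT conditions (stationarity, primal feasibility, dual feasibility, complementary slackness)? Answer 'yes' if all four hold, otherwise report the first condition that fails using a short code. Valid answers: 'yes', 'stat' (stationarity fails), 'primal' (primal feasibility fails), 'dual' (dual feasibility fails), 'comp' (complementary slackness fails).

Gradient of f: grad f(x) = Q x + c = (-1, -3)
Constraint values g_i(x) = a_i^T x - b_i:
  g_1((2, -2)) = 0
  g_2((2, -2)) = -3
Stationarity residual: grad f(x) + sum_i lambda_i a_i = (0, 0)
  -> stationarity OK
Primal feasibility (all g_i <= 0): OK
Dual feasibility (all lambda_i >= 0): FAILS
Complementary slackness (lambda_i * g_i(x) = 0 for all i): OK

Verdict: the first failing condition is dual_feasibility -> dual.

dual


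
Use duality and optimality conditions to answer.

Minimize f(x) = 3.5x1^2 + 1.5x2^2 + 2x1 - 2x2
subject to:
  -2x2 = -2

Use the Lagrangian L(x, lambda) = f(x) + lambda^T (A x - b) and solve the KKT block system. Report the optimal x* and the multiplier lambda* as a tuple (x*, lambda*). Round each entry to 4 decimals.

Form the Lagrangian:
  L(x, lambda) = (1/2) x^T Q x + c^T x + lambda^T (A x - b)
Stationarity (grad_x L = 0): Q x + c + A^T lambda = 0.
Primal feasibility: A x = b.

This gives the KKT block system:
  [ Q   A^T ] [ x     ]   [-c ]
  [ A    0  ] [ lambda ] = [ b ]

Solving the linear system:
  x*      = (-0.2857, 1)
  lambda* = (0.5)
  f(x*)   = -0.7857

x* = (-0.2857, 1), lambda* = (0.5)


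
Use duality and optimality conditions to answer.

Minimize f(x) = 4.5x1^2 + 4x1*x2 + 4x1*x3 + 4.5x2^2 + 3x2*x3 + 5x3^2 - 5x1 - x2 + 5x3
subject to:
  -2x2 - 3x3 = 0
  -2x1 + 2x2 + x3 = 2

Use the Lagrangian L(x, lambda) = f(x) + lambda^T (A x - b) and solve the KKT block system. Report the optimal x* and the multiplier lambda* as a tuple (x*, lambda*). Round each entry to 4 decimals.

Form the Lagrangian:
  L(x, lambda) = (1/2) x^T Q x + c^T x + lambda^T (A x - b)
Stationarity (grad_x L = 0): Q x + c + A^T lambda = 0.
Primal feasibility: A x = b.

This gives the KKT block system:
  [ Q   A^T ] [ x     ]   [-c ]
  [ A    0  ] [ lambda ] = [ b ]

Solving the linear system:
  x*      = (-0.3431, 0.9854, -0.6569)
  lambda* = (-1.1241, -3.3869)
  f(x*)   = 2.1095

x* = (-0.3431, 0.9854, -0.6569), lambda* = (-1.1241, -3.3869)


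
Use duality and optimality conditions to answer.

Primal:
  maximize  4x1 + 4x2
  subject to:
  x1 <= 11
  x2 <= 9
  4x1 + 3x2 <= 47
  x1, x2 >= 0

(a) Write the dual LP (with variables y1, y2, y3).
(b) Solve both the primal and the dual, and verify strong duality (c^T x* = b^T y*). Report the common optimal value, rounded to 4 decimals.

The standard primal-dual pair for 'max c^T x s.t. A x <= b, x >= 0' is:
  Dual:  min b^T y  s.t.  A^T y >= c,  y >= 0.

So the dual LP is:
  minimize  11y1 + 9y2 + 47y3
  subject to:
    y1 + 4y3 >= 4
    y2 + 3y3 >= 4
    y1, y2, y3 >= 0

Solving the primal: x* = (5, 9).
  primal value c^T x* = 56.
Solving the dual: y* = (0, 1, 1).
  dual value b^T y* = 56.
Strong duality: c^T x* = b^T y*. Confirmed.

56


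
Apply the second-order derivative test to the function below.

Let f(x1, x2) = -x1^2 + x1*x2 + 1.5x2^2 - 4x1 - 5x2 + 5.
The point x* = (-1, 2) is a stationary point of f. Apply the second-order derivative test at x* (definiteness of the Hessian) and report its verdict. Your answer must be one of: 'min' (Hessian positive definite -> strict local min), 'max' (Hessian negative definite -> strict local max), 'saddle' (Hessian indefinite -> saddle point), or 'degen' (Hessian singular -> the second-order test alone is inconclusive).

Compute the Hessian H = grad^2 f:
  H = [[-2, 1], [1, 3]]
Verify stationarity: grad f(x*) = H x* + g = (0, 0).
Eigenvalues of H: -2.1926, 3.1926.
Eigenvalues have mixed signs, so H is indefinite -> x* is a saddle point.

saddle


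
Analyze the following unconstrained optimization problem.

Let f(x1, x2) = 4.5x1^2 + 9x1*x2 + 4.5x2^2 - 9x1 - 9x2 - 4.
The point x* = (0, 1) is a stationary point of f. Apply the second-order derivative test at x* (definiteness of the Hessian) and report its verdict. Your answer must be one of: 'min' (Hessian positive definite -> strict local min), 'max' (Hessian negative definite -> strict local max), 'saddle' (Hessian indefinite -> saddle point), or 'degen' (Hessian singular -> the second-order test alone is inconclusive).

Compute the Hessian H = grad^2 f:
  H = [[9, 9], [9, 9]]
Verify stationarity: grad f(x*) = H x* + g = (0, 0).
Eigenvalues of H: 0, 18.
H has a zero eigenvalue (singular; positive semidefinite but not definite), so H is neither positive definite, negative definite, nor indefinite. The second-order test alone is inconclusive -> degen.
(Indeed, f is constant along the null direction of H through x*, so x* is not a strict local extremum.)

degen


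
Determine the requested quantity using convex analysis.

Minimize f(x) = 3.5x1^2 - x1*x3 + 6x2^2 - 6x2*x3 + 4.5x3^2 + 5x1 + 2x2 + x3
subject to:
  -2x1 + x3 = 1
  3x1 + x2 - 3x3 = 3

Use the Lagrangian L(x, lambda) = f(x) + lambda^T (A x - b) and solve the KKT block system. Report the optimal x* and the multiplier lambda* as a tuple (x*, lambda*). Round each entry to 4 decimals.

Form the Lagrangian:
  L(x, lambda) = (1/2) x^T Q x + c^T x + lambda^T (A x - b)
Stationarity (grad_x L = 0): Q x + c + A^T lambda = 0.
Primal feasibility: A x = b.

This gives the KKT block system:
  [ Q   A^T ] [ x     ]   [-c ]
  [ A    0  ] [ lambda ] = [ b ]

Solving the linear system:
  x*      = (-2.08, -0.24, -3.16)
  lambda* = (-30.32, -18.08)
  f(x*)   = 35.26

x* = (-2.08, -0.24, -3.16), lambda* = (-30.32, -18.08)


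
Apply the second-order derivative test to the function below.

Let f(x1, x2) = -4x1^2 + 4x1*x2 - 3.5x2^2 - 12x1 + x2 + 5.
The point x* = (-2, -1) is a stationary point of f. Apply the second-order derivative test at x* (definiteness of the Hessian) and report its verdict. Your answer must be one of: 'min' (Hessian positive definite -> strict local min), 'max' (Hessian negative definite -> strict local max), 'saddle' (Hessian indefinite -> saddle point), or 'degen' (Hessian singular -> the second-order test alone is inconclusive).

Compute the Hessian H = grad^2 f:
  H = [[-8, 4], [4, -7]]
Verify stationarity: grad f(x*) = H x* + g = (0, 0).
Eigenvalues of H: -11.5311, -3.4689.
Both eigenvalues < 0, so H is negative definite -> x* is a strict local max.

max


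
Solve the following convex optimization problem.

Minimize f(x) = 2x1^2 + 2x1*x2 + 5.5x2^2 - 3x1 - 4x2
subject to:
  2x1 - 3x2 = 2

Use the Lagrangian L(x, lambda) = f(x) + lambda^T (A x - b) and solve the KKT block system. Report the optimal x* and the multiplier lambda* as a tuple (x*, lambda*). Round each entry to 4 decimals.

Form the Lagrangian:
  L(x, lambda) = (1/2) x^T Q x + c^T x + lambda^T (A x - b)
Stationarity (grad_x L = 0): Q x + c + A^T lambda = 0.
Primal feasibility: A x = b.

This gives the KKT block system:
  [ Q   A^T ] [ x     ]   [-c ]
  [ A    0  ] [ lambda ] = [ b ]

Solving the linear system:
  x*      = (1.0288, 0.0192)
  lambda* = (-0.5769)
  f(x*)   = -1.0048

x* = (1.0288, 0.0192), lambda* = (-0.5769)


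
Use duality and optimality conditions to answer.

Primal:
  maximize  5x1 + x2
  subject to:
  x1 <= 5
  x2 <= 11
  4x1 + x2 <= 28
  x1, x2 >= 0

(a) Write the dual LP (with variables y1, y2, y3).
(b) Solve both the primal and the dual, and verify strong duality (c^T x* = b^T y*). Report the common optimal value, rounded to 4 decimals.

The standard primal-dual pair for 'max c^T x s.t. A x <= b, x >= 0' is:
  Dual:  min b^T y  s.t.  A^T y >= c,  y >= 0.

So the dual LP is:
  minimize  5y1 + 11y2 + 28y3
  subject to:
    y1 + 4y3 >= 5
    y2 + y3 >= 1
    y1, y2, y3 >= 0

Solving the primal: x* = (5, 8).
  primal value c^T x* = 33.
Solving the dual: y* = (1, 0, 1).
  dual value b^T y* = 33.
Strong duality: c^T x* = b^T y*. Confirmed.

33


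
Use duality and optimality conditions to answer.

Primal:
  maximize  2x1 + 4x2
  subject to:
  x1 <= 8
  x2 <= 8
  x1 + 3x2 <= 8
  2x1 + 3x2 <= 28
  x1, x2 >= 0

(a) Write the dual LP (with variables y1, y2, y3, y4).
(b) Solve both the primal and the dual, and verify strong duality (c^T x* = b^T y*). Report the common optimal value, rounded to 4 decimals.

The standard primal-dual pair for 'max c^T x s.t. A x <= b, x >= 0' is:
  Dual:  min b^T y  s.t.  A^T y >= c,  y >= 0.

So the dual LP is:
  minimize  8y1 + 8y2 + 8y3 + 28y4
  subject to:
    y1 + y3 + 2y4 >= 2
    y2 + 3y3 + 3y4 >= 4
    y1, y2, y3, y4 >= 0

Solving the primal: x* = (8, 0).
  primal value c^T x* = 16.
Solving the dual: y* = (0.6667, 0, 1.3333, 0).
  dual value b^T y* = 16.
Strong duality: c^T x* = b^T y*. Confirmed.

16


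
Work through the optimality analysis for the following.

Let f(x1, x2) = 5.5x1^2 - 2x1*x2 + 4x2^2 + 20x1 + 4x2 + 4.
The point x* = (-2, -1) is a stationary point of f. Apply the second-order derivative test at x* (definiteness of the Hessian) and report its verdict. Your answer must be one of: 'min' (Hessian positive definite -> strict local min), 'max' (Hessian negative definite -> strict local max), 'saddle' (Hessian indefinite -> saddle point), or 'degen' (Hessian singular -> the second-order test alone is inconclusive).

Compute the Hessian H = grad^2 f:
  H = [[11, -2], [-2, 8]]
Verify stationarity: grad f(x*) = H x* + g = (0, 0).
Eigenvalues of H: 7, 12.
Both eigenvalues > 0, so H is positive definite -> x* is a strict local min.

min


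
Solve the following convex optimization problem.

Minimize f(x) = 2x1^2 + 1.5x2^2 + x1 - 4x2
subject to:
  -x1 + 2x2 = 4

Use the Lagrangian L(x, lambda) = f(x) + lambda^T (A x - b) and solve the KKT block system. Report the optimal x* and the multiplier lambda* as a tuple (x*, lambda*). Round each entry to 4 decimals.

Form the Lagrangian:
  L(x, lambda) = (1/2) x^T Q x + c^T x + lambda^T (A x - b)
Stationarity (grad_x L = 0): Q x + c + A^T lambda = 0.
Primal feasibility: A x = b.

This gives the KKT block system:
  [ Q   A^T ] [ x     ]   [-c ]
  [ A    0  ] [ lambda ] = [ b ]

Solving the linear system:
  x*      = (-0.4211, 1.7895)
  lambda* = (-0.6842)
  f(x*)   = -2.4211

x* = (-0.4211, 1.7895), lambda* = (-0.6842)


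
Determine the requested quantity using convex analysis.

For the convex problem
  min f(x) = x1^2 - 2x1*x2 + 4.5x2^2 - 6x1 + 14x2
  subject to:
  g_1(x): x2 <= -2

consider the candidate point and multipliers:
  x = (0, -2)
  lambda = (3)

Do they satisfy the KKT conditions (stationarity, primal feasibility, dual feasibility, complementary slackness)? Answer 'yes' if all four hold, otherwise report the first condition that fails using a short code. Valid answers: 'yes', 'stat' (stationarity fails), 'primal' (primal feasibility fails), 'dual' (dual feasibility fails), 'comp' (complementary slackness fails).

Gradient of f: grad f(x) = Q x + c = (-2, -4)
Constraint values g_i(x) = a_i^T x - b_i:
  g_1((0, -2)) = 0
Stationarity residual: grad f(x) + sum_i lambda_i a_i = (-2, -1)
  -> stationarity FAILS
Primal feasibility (all g_i <= 0): OK
Dual feasibility (all lambda_i >= 0): OK
Complementary slackness (lambda_i * g_i(x) = 0 for all i): OK

Verdict: the first failing condition is stationarity -> stat.

stat


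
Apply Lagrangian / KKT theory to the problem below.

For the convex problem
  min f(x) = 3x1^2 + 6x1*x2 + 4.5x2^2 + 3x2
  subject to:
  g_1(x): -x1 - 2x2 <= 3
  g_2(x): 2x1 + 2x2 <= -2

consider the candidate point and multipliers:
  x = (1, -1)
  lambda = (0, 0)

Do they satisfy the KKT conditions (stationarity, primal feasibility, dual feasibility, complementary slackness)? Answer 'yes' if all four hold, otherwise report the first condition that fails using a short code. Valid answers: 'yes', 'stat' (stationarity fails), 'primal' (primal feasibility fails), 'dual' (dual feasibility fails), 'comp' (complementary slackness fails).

Gradient of f: grad f(x) = Q x + c = (0, 0)
Constraint values g_i(x) = a_i^T x - b_i:
  g_1((1, -1)) = -2
  g_2((1, -1)) = 2
Stationarity residual: grad f(x) + sum_i lambda_i a_i = (0, 0)
  -> stationarity OK
Primal feasibility (all g_i <= 0): FAILS
Dual feasibility (all lambda_i >= 0): OK
Complementary slackness (lambda_i * g_i(x) = 0 for all i): OK

Verdict: the first failing condition is primal_feasibility -> primal.

primal


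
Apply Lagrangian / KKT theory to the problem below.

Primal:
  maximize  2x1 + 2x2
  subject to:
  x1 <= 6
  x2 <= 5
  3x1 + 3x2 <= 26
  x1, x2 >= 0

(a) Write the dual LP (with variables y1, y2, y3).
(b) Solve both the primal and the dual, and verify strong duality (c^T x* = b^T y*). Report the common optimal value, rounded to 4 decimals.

The standard primal-dual pair for 'max c^T x s.t. A x <= b, x >= 0' is:
  Dual:  min b^T y  s.t.  A^T y >= c,  y >= 0.

So the dual LP is:
  minimize  6y1 + 5y2 + 26y3
  subject to:
    y1 + 3y3 >= 2
    y2 + 3y3 >= 2
    y1, y2, y3 >= 0

Solving the primal: x* = (3.6667, 5).
  primal value c^T x* = 17.3333.
Solving the dual: y* = (0, 0, 0.6667).
  dual value b^T y* = 17.3333.
Strong duality: c^T x* = b^T y*. Confirmed.

17.3333


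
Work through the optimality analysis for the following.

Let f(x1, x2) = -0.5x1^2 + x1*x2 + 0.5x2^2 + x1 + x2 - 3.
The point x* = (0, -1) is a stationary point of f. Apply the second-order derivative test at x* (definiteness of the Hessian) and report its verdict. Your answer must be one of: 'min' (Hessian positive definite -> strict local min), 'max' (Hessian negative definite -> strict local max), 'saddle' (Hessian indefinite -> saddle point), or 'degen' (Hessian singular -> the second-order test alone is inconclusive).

Compute the Hessian H = grad^2 f:
  H = [[-1, 1], [1, 1]]
Verify stationarity: grad f(x*) = H x* + g = (0, 0).
Eigenvalues of H: -1.4142, 1.4142.
Eigenvalues have mixed signs, so H is indefinite -> x* is a saddle point.

saddle


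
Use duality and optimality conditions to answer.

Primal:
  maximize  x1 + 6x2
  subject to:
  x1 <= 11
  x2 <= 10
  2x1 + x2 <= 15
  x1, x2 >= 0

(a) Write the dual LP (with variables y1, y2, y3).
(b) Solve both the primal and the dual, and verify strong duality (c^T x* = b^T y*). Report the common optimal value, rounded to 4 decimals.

The standard primal-dual pair for 'max c^T x s.t. A x <= b, x >= 0' is:
  Dual:  min b^T y  s.t.  A^T y >= c,  y >= 0.

So the dual LP is:
  minimize  11y1 + 10y2 + 15y3
  subject to:
    y1 + 2y3 >= 1
    y2 + y3 >= 6
    y1, y2, y3 >= 0

Solving the primal: x* = (2.5, 10).
  primal value c^T x* = 62.5.
Solving the dual: y* = (0, 5.5, 0.5).
  dual value b^T y* = 62.5.
Strong duality: c^T x* = b^T y*. Confirmed.

62.5


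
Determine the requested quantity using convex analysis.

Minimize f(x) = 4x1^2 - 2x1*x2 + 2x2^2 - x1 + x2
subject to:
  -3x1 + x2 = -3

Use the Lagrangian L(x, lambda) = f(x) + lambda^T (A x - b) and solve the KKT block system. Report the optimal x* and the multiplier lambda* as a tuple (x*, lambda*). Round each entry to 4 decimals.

Form the Lagrangian:
  L(x, lambda) = (1/2) x^T Q x + c^T x + lambda^T (A x - b)
Stationarity (grad_x L = 0): Q x + c + A^T lambda = 0.
Primal feasibility: A x = b.

This gives the KKT block system:
  [ Q   A^T ] [ x     ]   [-c ]
  [ A    0  ] [ lambda ] = [ b ]

Solving the linear system:
  x*      = (0.875, -0.375)
  lambda* = (2.25)
  f(x*)   = 2.75

x* = (0.875, -0.375), lambda* = (2.25)


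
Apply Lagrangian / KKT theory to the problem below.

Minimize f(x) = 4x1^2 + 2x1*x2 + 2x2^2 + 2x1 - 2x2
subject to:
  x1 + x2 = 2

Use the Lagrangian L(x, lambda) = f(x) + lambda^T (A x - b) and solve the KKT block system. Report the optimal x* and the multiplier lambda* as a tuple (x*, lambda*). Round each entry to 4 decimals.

Form the Lagrangian:
  L(x, lambda) = (1/2) x^T Q x + c^T x + lambda^T (A x - b)
Stationarity (grad_x L = 0): Q x + c + A^T lambda = 0.
Primal feasibility: A x = b.

This gives the KKT block system:
  [ Q   A^T ] [ x     ]   [-c ]
  [ A    0  ] [ lambda ] = [ b ]

Solving the linear system:
  x*      = (0, 2)
  lambda* = (-6)
  f(x*)   = 4

x* = (0, 2), lambda* = (-6)


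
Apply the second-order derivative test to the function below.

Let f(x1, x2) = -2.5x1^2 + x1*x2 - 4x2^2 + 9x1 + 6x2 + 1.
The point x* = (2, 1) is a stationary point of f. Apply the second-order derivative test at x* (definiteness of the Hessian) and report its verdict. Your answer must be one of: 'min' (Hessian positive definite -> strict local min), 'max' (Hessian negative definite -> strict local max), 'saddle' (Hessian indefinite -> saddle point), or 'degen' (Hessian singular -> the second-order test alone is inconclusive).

Compute the Hessian H = grad^2 f:
  H = [[-5, 1], [1, -8]]
Verify stationarity: grad f(x*) = H x* + g = (0, 0).
Eigenvalues of H: -8.3028, -4.6972.
Both eigenvalues < 0, so H is negative definite -> x* is a strict local max.

max


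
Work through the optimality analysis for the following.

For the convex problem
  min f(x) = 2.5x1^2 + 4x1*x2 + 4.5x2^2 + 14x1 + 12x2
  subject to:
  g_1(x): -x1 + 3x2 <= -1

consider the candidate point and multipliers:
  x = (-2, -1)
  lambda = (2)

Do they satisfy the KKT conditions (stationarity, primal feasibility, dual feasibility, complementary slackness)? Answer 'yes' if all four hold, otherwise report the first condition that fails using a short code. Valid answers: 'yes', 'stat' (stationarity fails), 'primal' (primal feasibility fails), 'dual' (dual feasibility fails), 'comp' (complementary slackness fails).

Gradient of f: grad f(x) = Q x + c = (0, -5)
Constraint values g_i(x) = a_i^T x - b_i:
  g_1((-2, -1)) = 0
Stationarity residual: grad f(x) + sum_i lambda_i a_i = (-2, 1)
  -> stationarity FAILS
Primal feasibility (all g_i <= 0): OK
Dual feasibility (all lambda_i >= 0): OK
Complementary slackness (lambda_i * g_i(x) = 0 for all i): OK

Verdict: the first failing condition is stationarity -> stat.

stat


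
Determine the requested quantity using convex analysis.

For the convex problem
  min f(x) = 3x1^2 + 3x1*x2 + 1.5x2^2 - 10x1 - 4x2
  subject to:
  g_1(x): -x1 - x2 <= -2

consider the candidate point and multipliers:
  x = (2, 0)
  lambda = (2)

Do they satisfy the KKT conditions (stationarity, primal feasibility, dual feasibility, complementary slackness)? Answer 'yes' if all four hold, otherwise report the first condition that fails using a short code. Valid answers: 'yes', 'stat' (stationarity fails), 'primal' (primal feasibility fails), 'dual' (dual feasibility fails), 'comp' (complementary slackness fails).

Gradient of f: grad f(x) = Q x + c = (2, 2)
Constraint values g_i(x) = a_i^T x - b_i:
  g_1((2, 0)) = 0
Stationarity residual: grad f(x) + sum_i lambda_i a_i = (0, 0)
  -> stationarity OK
Primal feasibility (all g_i <= 0): OK
Dual feasibility (all lambda_i >= 0): OK
Complementary slackness (lambda_i * g_i(x) = 0 for all i): OK

Verdict: yes, KKT holds.

yes


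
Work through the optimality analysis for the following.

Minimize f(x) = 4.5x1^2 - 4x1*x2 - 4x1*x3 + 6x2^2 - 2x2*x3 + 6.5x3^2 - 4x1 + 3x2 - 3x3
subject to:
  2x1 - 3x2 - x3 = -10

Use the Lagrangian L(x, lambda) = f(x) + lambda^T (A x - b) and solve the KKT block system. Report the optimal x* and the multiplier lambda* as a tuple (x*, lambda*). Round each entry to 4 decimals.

Form the Lagrangian:
  L(x, lambda) = (1/2) x^T Q x + c^T x + lambda^T (A x - b)
Stationarity (grad_x L = 0): Q x + c + A^T lambda = 0.
Primal feasibility: A x = b.

This gives the KKT block system:
  [ Q   A^T ] [ x     ]   [-c ]
  [ A    0  ] [ lambda ] = [ b ]

Solving the linear system:
  x*      = (-0.1818, 2.7273, 1.4545)
  lambda* = (11.1818)
  f(x*)   = 58.1818

x* = (-0.1818, 2.7273, 1.4545), lambda* = (11.1818)


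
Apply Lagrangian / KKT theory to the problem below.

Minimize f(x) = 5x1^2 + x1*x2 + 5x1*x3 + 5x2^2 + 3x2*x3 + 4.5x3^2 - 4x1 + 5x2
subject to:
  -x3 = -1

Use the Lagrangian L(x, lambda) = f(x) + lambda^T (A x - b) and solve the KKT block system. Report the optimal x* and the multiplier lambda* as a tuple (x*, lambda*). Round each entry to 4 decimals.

Form the Lagrangian:
  L(x, lambda) = (1/2) x^T Q x + c^T x + lambda^T (A x - b)
Stationarity (grad_x L = 0): Q x + c + A^T lambda = 0.
Primal feasibility: A x = b.

This gives the KKT block system:
  [ Q   A^T ] [ x     ]   [-c ]
  [ A    0  ] [ lambda ] = [ b ]

Solving the linear system:
  x*      = (-0.0202, -0.798, 1)
  lambda* = (6.5051)
  f(x*)   = 1.298

x* = (-0.0202, -0.798, 1), lambda* = (6.5051)
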